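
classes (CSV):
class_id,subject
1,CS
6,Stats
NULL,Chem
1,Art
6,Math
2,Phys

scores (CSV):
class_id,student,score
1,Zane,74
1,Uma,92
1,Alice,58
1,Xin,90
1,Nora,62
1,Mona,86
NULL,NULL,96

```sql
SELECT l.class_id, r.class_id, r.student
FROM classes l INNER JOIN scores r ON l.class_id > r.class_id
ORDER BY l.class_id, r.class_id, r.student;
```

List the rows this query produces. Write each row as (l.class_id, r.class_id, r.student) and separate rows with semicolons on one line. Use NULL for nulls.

(2, 1, Alice); (2, 1, Mona); (2, 1, Nora); (2, 1, Uma); (2, 1, Xin); (2, 1, Zane); (6, 1, Alice); (6, 1, Alice); (6, 1, Mona); (6, 1, Mona); (6, 1, Nora); (6, 1, Nora); (6, 1, Uma); (6, 1, Uma); (6, 1, Xin); (6, 1, Xin); (6, 1, Zane); (6, 1, Zane)

INNER JOIN keeps only pairs where the ON condition holds.
Matching on l.class_id > r.class_id. A NULL in a compared column never satisfies the condition.
Matched pairs: 18.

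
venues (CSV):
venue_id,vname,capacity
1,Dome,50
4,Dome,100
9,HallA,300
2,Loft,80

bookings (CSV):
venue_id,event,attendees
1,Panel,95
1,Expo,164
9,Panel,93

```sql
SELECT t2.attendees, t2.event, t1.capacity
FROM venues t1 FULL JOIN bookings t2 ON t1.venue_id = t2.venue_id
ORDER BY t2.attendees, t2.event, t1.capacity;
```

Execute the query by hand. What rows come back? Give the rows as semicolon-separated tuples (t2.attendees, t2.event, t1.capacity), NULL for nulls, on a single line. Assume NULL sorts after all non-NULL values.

FULL OUTER JOIN keeps every row from both sides; unmatched rows get NULL for the other side's columns.
Matching on t1.venue_id = t2.venue_id.
Matched pairs: 3; unmatched t1 rows kept: 2; unmatched t2 rows kept: 0.

(93, Panel, 300); (95, Panel, 50); (164, Expo, 50); (NULL, NULL, 80); (NULL, NULL, 100)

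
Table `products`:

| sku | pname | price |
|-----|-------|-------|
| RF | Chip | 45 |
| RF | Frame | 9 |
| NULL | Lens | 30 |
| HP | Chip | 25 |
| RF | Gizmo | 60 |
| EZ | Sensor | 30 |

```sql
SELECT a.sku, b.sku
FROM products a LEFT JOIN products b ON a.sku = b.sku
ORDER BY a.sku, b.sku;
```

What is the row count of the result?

12

LEFT JOIN keeps every row from `products a`; unmatched rows get NULL for `products b`'s columns.
Matching on a.sku = b.sku. A NULL in a compared column never satisfies the condition.
- a[0] sku=RF → 3 match(es) in b → 3 row(s).
- a[1] sku=RF → 3 match(es) in b → 3 row(s).
- a[2] sku=NULL → no match; kept with NULLs on the b side.
- a[3] sku=HP → 1 match(es) in b → 1 row(s).
- a[4] sku=RF → 3 match(es) in b → 3 row(s).
- a[5] sku=EZ → 1 match(es) in b → 1 row(s).
Total: 11 matched + 1 padded = 12 rows.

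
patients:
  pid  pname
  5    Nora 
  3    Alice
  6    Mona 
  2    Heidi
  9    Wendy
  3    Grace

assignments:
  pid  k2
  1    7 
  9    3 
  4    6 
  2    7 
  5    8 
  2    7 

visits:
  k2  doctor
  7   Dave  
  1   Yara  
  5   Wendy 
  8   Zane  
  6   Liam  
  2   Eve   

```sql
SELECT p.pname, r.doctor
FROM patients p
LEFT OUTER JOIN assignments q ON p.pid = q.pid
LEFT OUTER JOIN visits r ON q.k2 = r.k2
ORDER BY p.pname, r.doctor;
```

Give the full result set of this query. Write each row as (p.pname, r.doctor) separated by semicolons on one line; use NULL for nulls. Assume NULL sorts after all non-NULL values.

(Alice, NULL); (Grace, NULL); (Heidi, Dave); (Heidi, Dave); (Mona, NULL); (Nora, Zane); (Wendy, NULL)

Step 1 — p LEFT JOIN q on pid → 7 row(s).
Then LEFT JOIN `visits r` on k2: each of those 7 rows is kept; rows whose q.k2 has no match in r get NULL for r's columns.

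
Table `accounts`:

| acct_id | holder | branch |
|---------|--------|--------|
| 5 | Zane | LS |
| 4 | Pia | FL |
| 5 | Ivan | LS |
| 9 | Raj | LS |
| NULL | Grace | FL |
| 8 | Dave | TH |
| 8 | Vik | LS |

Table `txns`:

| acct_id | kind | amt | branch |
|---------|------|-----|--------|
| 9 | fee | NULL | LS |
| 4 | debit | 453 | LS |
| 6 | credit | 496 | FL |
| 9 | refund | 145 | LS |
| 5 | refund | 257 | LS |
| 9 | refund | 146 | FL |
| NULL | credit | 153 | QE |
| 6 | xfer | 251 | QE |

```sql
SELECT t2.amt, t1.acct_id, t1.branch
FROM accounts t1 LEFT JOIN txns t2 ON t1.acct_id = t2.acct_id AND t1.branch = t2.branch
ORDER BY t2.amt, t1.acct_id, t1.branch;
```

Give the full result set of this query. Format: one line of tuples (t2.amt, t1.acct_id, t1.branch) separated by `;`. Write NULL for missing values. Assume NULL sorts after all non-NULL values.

(145, 9, LS); (257, 5, LS); (257, 5, LS); (NULL, 4, FL); (NULL, 8, LS); (NULL, 8, TH); (NULL, 9, LS); (NULL, NULL, FL)

LEFT JOIN keeps every row from `accounts`; unmatched rows get NULL for `txns`'s columns.
Matching on t1.acct_id = t2.acct_id AND t1.branch = t2.branch. A NULL in a compared column never satisfies the condition.
- t1 row (acct_id=5, branch=LS): matches 1 t2 row(s) → 1 output row(s).
- t1 row (acct_id=4, branch=FL): no match → kept, t2 columns NULL.
- t1 row (acct_id=5, branch=LS): matches 1 t2 row(s) → 1 output row(s).
- t1 row (acct_id=9, branch=LS): matches 2 t2 row(s) → 2 output row(s).
- t1 row (acct_id=NULL, branch=FL): no match → kept, t2 columns NULL.
- t1 row (acct_id=8, branch=TH): no match → kept, t2 columns NULL.
- t1 row (acct_id=8, branch=LS): no match → kept, t2 columns NULL.
After projecting and ordering:
t2.amt | t1.acct_id | t1.branch
145 | 9 | LS
257 | 5 | LS
257 | 5 | LS
NULL | 4 | FL
NULL | 8 | LS
NULL | 8 | TH
NULL | 9 | LS
NULL | NULL | FL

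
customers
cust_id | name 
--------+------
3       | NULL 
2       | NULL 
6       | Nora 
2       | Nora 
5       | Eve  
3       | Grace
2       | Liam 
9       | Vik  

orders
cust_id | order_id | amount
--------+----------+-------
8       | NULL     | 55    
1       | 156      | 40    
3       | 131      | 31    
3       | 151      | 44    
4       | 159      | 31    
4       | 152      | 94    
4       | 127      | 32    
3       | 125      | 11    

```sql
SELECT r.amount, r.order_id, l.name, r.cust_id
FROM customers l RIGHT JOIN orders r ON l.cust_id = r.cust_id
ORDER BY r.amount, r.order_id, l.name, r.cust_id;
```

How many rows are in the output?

11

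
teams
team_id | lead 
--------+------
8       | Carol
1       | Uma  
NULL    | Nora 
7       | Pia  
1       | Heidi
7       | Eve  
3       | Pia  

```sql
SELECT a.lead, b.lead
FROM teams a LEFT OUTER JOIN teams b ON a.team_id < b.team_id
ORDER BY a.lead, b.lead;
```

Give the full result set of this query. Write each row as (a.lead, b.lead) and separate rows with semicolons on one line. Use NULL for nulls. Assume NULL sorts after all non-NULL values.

(Carol, NULL); (Eve, Carol); (Heidi, Carol); (Heidi, Eve); (Heidi, Pia); (Heidi, Pia); (Nora, NULL); (Pia, Carol); (Pia, Carol); (Pia, Eve); (Pia, Pia); (Uma, Carol); (Uma, Eve); (Uma, Pia); (Uma, Pia)

LEFT JOIN keeps every row from `teams a`; unmatched rows get NULL for `teams b`'s columns.
Matching on a.team_id < b.team_id. A NULL in a compared column never satisfies the condition.
- a[0] team_id=8 → no match; kept with NULLs on the b side.
- a[1] team_id=1 → 4 match(es) in b → 4 row(s).
- a[2] team_id=NULL → no match; kept with NULLs on the b side.
- a[3] team_id=7 → 1 match(es) in b → 1 row(s).
- a[4] team_id=1 → 4 match(es) in b → 4 row(s).
- a[5] team_id=7 → 1 match(es) in b → 1 row(s).
- a[6] team_id=3 → 3 match(es) in b → 3 row(s).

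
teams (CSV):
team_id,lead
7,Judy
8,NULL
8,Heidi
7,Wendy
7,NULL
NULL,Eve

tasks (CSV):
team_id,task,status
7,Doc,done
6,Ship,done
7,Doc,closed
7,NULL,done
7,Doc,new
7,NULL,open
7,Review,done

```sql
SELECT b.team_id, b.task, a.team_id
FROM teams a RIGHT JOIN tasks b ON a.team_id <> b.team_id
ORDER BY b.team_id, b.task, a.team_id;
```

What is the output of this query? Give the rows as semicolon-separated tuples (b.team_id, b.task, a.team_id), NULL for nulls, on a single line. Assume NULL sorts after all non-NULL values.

(6, Ship, 7); (6, Ship, 7); (6, Ship, 7); (6, Ship, 8); (6, Ship, 8); (7, Doc, 8); (7, Doc, 8); (7, Doc, 8); (7, Doc, 8); (7, Doc, 8); (7, Doc, 8); (7, Review, 8); (7, Review, 8); (7, NULL, 8); (7, NULL, 8); (7, NULL, 8); (7, NULL, 8)

RIGHT JOIN keeps every row from `tasks`; unmatched rows get NULL for `teams`'s columns.
Matching on a.team_id <> b.team_id. A NULL in a compared column never satisfies the condition.
- a row (team_id=7): matches 1 b row(s) → 1 output row(s).
- a row (team_id=8): matches 7 b row(s) → 7 output row(s).
- a row (team_id=8): matches 7 b row(s) → 7 output row(s).
- a row (team_id=7): matches 1 b row(s) → 1 output row(s).
- a row (team_id=7): matches 1 b row(s) → 1 output row(s).
- a row (team_id=NULL): no match.
- every b row matched at least one a row.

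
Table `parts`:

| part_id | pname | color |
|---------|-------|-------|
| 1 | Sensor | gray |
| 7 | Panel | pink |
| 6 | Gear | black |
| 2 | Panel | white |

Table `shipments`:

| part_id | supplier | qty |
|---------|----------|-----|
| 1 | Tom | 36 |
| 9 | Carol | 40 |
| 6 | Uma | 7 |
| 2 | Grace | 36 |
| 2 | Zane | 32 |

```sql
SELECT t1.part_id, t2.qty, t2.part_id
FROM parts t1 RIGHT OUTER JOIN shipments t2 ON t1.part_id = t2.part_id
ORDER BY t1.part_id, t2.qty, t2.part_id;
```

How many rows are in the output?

RIGHT JOIN keeps every row from `shipments`; unmatched rows get NULL for `parts`'s columns.
Matching on t1.part_id = t2.part_id.
- t1[0] part_id=1 → 1 match(es) in t2 → 1 row(s).
- t1[1] part_id=7 → no match.
- t1[2] part_id=6 → 1 match(es) in t2 → 1 row(s).
- t1[3] part_id=2 → 2 match(es) in t2 → 2 row(s).
- 1 row(s) from t2 found no t1 partner → padded with NULL.
Total: 4 matched + 1 padded = 5 rows.

5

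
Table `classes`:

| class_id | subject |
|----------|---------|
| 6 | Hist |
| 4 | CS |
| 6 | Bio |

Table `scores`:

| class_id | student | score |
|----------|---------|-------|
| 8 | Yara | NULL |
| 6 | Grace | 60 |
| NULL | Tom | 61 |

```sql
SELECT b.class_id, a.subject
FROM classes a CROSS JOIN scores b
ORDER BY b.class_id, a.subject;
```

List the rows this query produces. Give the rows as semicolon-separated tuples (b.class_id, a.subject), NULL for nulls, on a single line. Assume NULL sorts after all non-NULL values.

(6, Bio); (6, CS); (6, Hist); (8, Bio); (8, CS); (8, Hist); (NULL, Bio); (NULL, CS); (NULL, Hist)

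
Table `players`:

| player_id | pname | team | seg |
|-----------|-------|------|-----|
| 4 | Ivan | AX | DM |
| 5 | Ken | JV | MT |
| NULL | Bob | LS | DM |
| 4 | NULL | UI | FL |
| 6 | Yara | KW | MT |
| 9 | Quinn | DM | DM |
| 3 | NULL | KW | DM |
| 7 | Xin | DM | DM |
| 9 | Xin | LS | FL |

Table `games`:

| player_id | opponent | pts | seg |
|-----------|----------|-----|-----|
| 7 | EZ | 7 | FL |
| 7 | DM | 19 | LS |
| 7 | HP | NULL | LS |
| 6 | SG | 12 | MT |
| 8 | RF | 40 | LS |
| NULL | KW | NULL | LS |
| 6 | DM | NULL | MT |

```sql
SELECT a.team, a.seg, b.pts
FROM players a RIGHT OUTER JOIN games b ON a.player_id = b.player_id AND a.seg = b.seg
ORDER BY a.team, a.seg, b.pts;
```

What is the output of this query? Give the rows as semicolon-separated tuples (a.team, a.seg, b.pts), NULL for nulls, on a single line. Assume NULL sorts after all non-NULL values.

RIGHT JOIN keeps every row from `games`; unmatched rows get NULL for `players`'s columns.
Matching on a.player_id = b.player_id AND a.seg = b.seg. A NULL in a compared column never satisfies the condition.
- a[0] player_id=4, seg=DM → no match.
- a[1] player_id=5, seg=MT → no match.
- a[2] player_id=NULL, seg=DM → no match.
- a[3] player_id=4, seg=FL → no match.
- a[4] player_id=6, seg=MT → 2 match(es) in b → 2 row(s).
- a[5] player_id=9, seg=DM → no match.
- a[6] player_id=3, seg=DM → no match.
- a[7] player_id=7, seg=DM → no match.
- a[8] player_id=9, seg=FL → no match.
- 5 row(s) from b found no a partner → padded with NULL.
After projecting and ordering:
a.team | a.seg | b.pts
KW | MT | 12
KW | MT | NULL
NULL | NULL | 7
NULL | NULL | 19
NULL | NULL | 40
NULL | NULL | NULL
NULL | NULL | NULL

(KW, MT, 12); (KW, MT, NULL); (NULL, NULL, 7); (NULL, NULL, 19); (NULL, NULL, 40); (NULL, NULL, NULL); (NULL, NULL, NULL)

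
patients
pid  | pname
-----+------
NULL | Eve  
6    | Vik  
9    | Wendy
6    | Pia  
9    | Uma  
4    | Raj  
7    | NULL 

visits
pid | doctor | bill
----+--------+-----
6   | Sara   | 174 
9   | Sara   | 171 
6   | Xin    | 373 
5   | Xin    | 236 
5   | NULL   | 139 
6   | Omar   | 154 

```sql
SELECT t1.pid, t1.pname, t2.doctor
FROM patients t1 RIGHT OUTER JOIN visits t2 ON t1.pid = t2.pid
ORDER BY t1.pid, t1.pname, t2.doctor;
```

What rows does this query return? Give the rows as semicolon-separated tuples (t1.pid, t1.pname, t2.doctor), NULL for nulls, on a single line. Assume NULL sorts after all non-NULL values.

RIGHT JOIN keeps every row from `visits`; unmatched rows get NULL for `patients`'s columns.
Matching on t1.pid = t2.pid. A NULL in a compared column never satisfies the condition.
Matched pairs: 8; unmatched t2 rows kept: 2.

(6, Pia, Omar); (6, Pia, Sara); (6, Pia, Xin); (6, Vik, Omar); (6, Vik, Sara); (6, Vik, Xin); (9, Uma, Sara); (9, Wendy, Sara); (NULL, NULL, Xin); (NULL, NULL, NULL)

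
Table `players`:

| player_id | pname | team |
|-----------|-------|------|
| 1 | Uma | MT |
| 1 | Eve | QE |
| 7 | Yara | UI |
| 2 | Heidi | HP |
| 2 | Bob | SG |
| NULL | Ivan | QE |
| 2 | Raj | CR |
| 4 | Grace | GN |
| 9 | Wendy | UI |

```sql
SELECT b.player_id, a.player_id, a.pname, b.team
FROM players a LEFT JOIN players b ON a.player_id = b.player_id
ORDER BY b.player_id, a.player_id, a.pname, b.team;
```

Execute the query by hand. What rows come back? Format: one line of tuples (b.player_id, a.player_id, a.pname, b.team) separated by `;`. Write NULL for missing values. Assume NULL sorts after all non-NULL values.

(1, 1, Eve, MT); (1, 1, Eve, QE); (1, 1, Uma, MT); (1, 1, Uma, QE); (2, 2, Bob, CR); (2, 2, Bob, HP); (2, 2, Bob, SG); (2, 2, Heidi, CR); (2, 2, Heidi, HP); (2, 2, Heidi, SG); (2, 2, Raj, CR); (2, 2, Raj, HP); (2, 2, Raj, SG); (4, 4, Grace, GN); (7, 7, Yara, UI); (9, 9, Wendy, UI); (NULL, NULL, Ivan, NULL)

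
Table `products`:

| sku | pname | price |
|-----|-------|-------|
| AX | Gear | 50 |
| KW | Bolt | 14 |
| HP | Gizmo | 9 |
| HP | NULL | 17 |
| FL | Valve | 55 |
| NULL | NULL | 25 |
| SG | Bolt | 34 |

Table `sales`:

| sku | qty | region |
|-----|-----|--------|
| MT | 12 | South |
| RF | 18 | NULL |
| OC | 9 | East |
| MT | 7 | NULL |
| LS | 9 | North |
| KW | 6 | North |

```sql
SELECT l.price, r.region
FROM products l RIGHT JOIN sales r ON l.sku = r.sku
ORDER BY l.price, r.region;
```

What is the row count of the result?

6

RIGHT JOIN keeps every row from `sales`; unmatched rows get NULL for `products`'s columns.
Matching on l.sku = r.sku. A NULL in a compared column never satisfies the condition.
- l[0] sku=AX → no match.
- l[1] sku=KW → 1 match(es) in r → 1 row(s).
- l[2] sku=HP → no match.
- l[3] sku=HP → no match.
- l[4] sku=FL → no match.
- l[5] sku=NULL → no match.
- l[6] sku=SG → no match.
- 5 r row(s) had no l match → kept, l columns NULL.
Total: 1 matched + 5 padded = 6 rows.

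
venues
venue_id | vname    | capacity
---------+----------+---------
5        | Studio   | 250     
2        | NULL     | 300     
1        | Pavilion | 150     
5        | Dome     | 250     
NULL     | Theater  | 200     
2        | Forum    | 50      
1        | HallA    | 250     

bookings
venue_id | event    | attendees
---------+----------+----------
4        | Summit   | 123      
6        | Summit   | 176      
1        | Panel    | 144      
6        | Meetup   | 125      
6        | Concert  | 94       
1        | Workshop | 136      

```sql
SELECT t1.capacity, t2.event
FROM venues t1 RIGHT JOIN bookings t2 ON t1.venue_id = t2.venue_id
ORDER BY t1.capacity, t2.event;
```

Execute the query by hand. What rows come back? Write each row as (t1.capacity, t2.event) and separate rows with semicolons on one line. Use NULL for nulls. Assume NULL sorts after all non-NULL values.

RIGHT JOIN keeps every row from `bookings`; unmatched rows get NULL for `venues`'s columns.
Matching on t1.venue_id = t2.venue_id. A NULL in a compared column never satisfies the condition.
Matched pairs: 4; unmatched t2 rows kept: 4.

(150, Panel); (150, Workshop); (250, Panel); (250, Workshop); (NULL, Concert); (NULL, Meetup); (NULL, Summit); (NULL, Summit)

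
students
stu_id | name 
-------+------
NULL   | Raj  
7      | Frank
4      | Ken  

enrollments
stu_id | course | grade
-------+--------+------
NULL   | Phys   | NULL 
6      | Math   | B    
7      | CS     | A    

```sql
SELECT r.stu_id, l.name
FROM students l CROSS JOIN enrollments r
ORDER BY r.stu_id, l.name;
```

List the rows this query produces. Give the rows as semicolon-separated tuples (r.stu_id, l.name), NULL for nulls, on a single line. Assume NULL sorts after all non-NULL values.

(6, Frank); (6, Ken); (6, Raj); (7, Frank); (7, Ken); (7, Raj); (NULL, Frank); (NULL, Ken); (NULL, Raj)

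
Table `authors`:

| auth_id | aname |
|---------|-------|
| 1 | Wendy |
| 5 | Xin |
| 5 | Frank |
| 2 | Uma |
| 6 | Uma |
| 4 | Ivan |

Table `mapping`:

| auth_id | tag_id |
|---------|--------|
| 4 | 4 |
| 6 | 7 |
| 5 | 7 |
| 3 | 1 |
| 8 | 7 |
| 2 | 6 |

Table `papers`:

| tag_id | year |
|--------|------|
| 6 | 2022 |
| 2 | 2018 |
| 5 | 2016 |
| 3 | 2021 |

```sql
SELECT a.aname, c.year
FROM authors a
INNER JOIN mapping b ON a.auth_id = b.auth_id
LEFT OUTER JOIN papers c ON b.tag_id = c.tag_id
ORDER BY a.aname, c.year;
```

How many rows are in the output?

Joins associate left-to-right: authors INNER JOIN mapping on auth_id gives 5 intermediate row(s).
Then LEFT JOIN `papers c` on tag_id: each of those 5 rows is kept; rows whose b.tag_id has no match in c get NULL for c's columns.
Result: 5 row(s).

5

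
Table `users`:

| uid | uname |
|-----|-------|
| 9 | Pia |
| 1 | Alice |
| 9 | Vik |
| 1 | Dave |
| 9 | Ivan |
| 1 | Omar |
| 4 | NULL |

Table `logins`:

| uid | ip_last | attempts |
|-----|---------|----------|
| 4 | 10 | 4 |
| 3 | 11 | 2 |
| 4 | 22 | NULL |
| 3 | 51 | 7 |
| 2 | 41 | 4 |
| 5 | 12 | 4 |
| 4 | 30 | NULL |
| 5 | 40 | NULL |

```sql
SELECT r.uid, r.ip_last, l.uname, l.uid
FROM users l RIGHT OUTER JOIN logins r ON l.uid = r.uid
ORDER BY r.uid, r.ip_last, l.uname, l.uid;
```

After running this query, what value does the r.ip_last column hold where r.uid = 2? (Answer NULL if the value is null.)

41

RIGHT JOIN keeps every row from `logins`; unmatched rows get NULL for `users`'s columns.
Matching on l.uid = r.uid.
- l[0] uid=9 → no match.
- l[1] uid=1 → no match.
- l[2] uid=9 → no match.
- l[3] uid=1 → no match.
- l[4] uid=9 → no match.
- l[5] uid=1 → no match.
- l[6] uid=4 → 3 match(es) in r → 3 row(s).
- 5 row(s) from r found no l partner → padded with NULL.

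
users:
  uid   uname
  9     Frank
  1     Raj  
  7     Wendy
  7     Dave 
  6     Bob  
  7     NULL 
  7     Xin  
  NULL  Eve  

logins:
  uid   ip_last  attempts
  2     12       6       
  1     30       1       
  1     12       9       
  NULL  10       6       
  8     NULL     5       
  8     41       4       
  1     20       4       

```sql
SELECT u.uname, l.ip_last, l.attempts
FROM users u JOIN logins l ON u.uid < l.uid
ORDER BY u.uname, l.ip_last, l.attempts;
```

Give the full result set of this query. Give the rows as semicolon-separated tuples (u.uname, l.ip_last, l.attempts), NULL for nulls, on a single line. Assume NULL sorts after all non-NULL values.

INNER JOIN keeps only pairs where the ON condition holds.
Matching on u.uid < l.uid. A NULL in a compared column never satisfies the condition.
- uid=9: no matching l row, dropped.
- uid=1: 3 matching l row(s), so 3 row(s) emitted.
- uid=7: 2 matching l row(s), so 2 row(s) emitted.
- uid=7: 2 matching l row(s), so 2 row(s) emitted.
- uid=6: 2 matching l row(s), so 2 row(s) emitted.
- uid=7: 2 matching l row(s), so 2 row(s) emitted.
- uid=7: 2 matching l row(s), so 2 row(s) emitted.
- uid=NULL: no matching l row, dropped.

(Bob, 41, 4); (Bob, NULL, 5); (Dave, 41, 4); (Dave, NULL, 5); (Raj, 12, 6); (Raj, 41, 4); (Raj, NULL, 5); (Wendy, 41, 4); (Wendy, NULL, 5); (Xin, 41, 4); (Xin, NULL, 5); (NULL, 41, 4); (NULL, NULL, 5)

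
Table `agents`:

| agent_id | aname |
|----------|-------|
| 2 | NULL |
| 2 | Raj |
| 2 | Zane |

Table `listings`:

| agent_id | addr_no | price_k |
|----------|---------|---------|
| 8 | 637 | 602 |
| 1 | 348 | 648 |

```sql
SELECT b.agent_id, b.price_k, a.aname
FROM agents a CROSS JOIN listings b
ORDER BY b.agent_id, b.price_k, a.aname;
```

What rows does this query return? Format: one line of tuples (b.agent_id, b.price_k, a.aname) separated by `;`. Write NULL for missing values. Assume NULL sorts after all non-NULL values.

CROSS JOIN pairs every row of `agents` with every row of `listings`: 3 × 2 = 6 rows.
After projecting and ordering:
b.agent_id | b.price_k | a.aname
1 | 648 | Raj
1 | 648 | Zane
1 | 648 | NULL
8 | 602 | Raj
8 | 602 | Zane
8 | 602 | NULL

(1, 648, Raj); (1, 648, Zane); (1, 648, NULL); (8, 602, Raj); (8, 602, Zane); (8, 602, NULL)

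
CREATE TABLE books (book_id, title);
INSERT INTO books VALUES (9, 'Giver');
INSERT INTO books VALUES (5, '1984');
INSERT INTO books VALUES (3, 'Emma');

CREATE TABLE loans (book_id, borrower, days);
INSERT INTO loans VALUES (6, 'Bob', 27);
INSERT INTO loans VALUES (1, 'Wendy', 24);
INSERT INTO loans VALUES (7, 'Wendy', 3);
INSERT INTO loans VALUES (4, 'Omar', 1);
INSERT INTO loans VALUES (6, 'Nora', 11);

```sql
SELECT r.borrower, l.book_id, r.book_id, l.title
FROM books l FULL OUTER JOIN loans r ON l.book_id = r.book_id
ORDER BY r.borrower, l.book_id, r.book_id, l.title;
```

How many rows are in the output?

8

FULL OUTER JOIN keeps every row from both sides; unmatched rows get NULL for the other side's columns.
Matching on l.book_id = r.book_id.
- book_id=9: no r row matches, row kept with r columns NULL.
- book_id=5: no r row matches, row kept with r columns NULL.
- book_id=3: no r row matches, row kept with r columns NULL.
- 5 r row(s) had no l match → kept, l columns NULL.
Total: 0 matched + 8 padded = 8 rows.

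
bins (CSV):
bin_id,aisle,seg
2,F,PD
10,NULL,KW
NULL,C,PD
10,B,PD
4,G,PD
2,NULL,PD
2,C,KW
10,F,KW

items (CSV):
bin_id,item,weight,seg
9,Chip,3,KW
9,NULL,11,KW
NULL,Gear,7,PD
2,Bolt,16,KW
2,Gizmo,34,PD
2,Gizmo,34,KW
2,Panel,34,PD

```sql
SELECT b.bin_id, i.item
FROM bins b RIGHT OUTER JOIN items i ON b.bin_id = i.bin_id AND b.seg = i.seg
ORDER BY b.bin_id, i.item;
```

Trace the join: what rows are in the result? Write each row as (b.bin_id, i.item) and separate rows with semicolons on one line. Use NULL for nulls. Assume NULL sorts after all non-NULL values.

RIGHT JOIN keeps every row from `items`; unmatched rows get NULL for `bins`'s columns.
Matching on b.bin_id = i.bin_id AND b.seg = i.seg. A NULL in a compared column never satisfies the condition.
Matched pairs: 6; unmatched i rows kept: 3.

(2, Bolt); (2, Gizmo); (2, Gizmo); (2, Gizmo); (2, Panel); (2, Panel); (NULL, Chip); (NULL, Gear); (NULL, NULL)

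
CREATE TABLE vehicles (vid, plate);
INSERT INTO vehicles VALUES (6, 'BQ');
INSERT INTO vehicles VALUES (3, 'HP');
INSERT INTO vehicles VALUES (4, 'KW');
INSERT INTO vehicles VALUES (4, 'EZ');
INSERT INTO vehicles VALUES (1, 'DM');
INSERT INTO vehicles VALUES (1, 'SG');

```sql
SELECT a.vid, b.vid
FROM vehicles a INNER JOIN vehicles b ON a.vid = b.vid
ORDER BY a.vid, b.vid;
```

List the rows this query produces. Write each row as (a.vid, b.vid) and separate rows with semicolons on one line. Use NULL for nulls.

INNER JOIN keeps only pairs where the ON condition holds.
Matching on a.vid = b.vid.
- a (vid=6) pairs with 1 row(s) of b.
- a (vid=3) pairs with 1 row(s) of b.
- a (vid=4) pairs with 2 row(s) of b.
- a (vid=4) pairs with 2 row(s) of b.
- a (vid=1) pairs with 2 row(s) of b.
- a (vid=1) pairs with 2 row(s) of b.
After projecting and ordering:
a.vid | b.vid
1 | 1
1 | 1
1 | 1
1 | 1
3 | 3
4 | 4
4 | 4
4 | 4
4 | 4
6 | 6

(1, 1); (1, 1); (1, 1); (1, 1); (3, 3); (4, 4); (4, 4); (4, 4); (4, 4); (6, 6)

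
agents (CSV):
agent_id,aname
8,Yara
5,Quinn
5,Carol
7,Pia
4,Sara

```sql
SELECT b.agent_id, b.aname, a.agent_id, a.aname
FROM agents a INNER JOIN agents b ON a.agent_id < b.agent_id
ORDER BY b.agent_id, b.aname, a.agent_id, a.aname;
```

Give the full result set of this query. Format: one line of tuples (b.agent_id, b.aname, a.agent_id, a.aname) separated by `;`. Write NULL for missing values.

INNER JOIN keeps only pairs where the ON condition holds.
Matching on a.agent_id < b.agent_id.
Matched pairs: 9.

(5, Carol, 4, Sara); (5, Quinn, 4, Sara); (7, Pia, 4, Sara); (7, Pia, 5, Carol); (7, Pia, 5, Quinn); (8, Yara, 4, Sara); (8, Yara, 5, Carol); (8, Yara, 5, Quinn); (8, Yara, 7, Pia)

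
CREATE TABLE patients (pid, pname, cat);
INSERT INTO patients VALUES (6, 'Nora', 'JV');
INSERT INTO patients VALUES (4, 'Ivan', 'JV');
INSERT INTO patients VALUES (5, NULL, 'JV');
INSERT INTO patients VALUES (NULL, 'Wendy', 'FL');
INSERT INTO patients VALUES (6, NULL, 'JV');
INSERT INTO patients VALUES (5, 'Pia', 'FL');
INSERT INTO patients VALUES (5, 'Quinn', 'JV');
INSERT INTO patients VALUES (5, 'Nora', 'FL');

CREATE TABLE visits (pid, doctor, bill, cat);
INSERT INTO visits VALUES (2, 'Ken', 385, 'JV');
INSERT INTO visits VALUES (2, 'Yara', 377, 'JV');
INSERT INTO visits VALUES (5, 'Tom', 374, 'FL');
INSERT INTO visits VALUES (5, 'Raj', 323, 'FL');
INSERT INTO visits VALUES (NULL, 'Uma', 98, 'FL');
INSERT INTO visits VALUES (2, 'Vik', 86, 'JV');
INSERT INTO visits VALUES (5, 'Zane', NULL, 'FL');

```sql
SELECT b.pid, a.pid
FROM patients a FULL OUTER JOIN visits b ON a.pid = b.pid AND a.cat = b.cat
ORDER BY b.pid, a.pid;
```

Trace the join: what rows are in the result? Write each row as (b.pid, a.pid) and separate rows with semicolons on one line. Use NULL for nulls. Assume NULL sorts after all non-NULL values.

(2, NULL); (2, NULL); (2, NULL); (5, 5); (5, 5); (5, 5); (5, 5); (5, 5); (5, 5); (NULL, 4); (NULL, 5); (NULL, 5); (NULL, 6); (NULL, 6); (NULL, NULL); (NULL, NULL)

FULL OUTER JOIN keeps every row from both sides; unmatched rows get NULL for the other side's columns.
Matching on a.pid = b.pid AND a.cat = b.cat. A NULL in a compared column never satisfies the condition.
- pid=6, cat=JV: no b row matches, row kept with b columns NULL.
- pid=4, cat=JV: no b row matches, row kept with b columns NULL.
- pid=5, cat=JV: no b row matches, row kept with b columns NULL.
- pid=NULL, cat=FL: no b row matches, row kept with b columns NULL.
- pid=6, cat=JV: no b row matches, row kept with b columns NULL.
- pid=5, cat=FL: 3 matching b row(s), so 3 row(s) emitted.
- pid=5, cat=JV: no b row matches, row kept with b columns NULL.
- pid=5, cat=FL: 3 matching b row(s), so 3 row(s) emitted.
- plus 4 unmatched b row(s), each kept with NULL a columns.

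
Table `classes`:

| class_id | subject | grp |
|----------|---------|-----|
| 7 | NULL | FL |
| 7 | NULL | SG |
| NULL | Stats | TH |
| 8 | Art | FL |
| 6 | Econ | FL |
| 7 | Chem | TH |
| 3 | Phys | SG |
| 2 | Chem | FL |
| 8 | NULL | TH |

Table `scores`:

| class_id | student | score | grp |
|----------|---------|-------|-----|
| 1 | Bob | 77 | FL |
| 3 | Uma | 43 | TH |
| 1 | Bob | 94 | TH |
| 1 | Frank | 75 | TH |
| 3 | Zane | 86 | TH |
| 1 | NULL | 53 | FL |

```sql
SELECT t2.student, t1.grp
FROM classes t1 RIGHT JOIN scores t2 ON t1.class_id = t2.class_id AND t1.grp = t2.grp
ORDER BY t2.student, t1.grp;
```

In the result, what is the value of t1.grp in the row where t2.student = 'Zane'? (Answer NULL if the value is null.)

NULL

RIGHT JOIN keeps every row from `scores`; unmatched rows get NULL for `classes`'s columns.
Matching on t1.class_id = t2.class_id AND t1.grp = t2.grp. A NULL in a compared column never satisfies the condition.
- t1 row (class_id=7, grp=FL): no match.
- t1 row (class_id=7, grp=SG): no match.
- t1 row (class_id=NULL, grp=TH): no match.
- t1 row (class_id=8, grp=FL): no match.
- t1 row (class_id=6, grp=FL): no match.
- t1 row (class_id=7, grp=TH): no match.
- t1 row (class_id=3, grp=SG): no match.
- t1 row (class_id=2, grp=FL): no match.
- t1 row (class_id=8, grp=TH): no match.
- 6 row(s) from t2 found no t1 partner → padded with NULL.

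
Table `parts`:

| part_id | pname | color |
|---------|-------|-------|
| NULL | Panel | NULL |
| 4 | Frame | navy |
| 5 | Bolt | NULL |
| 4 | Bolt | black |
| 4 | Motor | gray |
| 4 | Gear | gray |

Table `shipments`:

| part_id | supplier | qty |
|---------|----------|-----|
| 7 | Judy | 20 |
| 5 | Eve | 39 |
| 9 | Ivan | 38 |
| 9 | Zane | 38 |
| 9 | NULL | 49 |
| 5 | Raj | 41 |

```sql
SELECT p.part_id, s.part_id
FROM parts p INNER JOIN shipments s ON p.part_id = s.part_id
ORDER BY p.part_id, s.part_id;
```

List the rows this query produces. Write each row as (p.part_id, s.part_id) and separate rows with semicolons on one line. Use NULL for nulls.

(5, 5); (5, 5)

INNER JOIN keeps only pairs where the ON condition holds.
Matching on p.part_id = s.part_id. A NULL in a compared column never satisfies the condition.
- p (part_id=NULL) has no partner → excluded.
- p (part_id=4) has no partner → excluded.
- p (part_id=5) pairs with 2 row(s) of s.
- p (part_id=4) has no partner → excluded.
- p (part_id=4) has no partner → excluded.
- p (part_id=4) has no partner → excluded.
After projecting and ordering:
p.part_id | s.part_id
5 | 5
5 | 5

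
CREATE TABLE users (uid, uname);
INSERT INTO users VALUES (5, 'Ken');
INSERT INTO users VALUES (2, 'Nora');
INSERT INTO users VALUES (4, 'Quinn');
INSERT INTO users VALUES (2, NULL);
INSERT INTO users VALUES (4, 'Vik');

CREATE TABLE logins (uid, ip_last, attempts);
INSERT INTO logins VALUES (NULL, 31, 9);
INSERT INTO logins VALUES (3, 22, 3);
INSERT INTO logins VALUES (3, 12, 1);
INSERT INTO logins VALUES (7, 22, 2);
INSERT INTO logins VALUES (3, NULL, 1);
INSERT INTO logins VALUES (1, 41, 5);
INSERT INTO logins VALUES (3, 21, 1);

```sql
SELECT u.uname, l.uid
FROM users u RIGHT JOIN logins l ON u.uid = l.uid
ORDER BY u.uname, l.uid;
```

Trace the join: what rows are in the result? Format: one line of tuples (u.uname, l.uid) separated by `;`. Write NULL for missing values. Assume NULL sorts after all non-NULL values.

(NULL, 1); (NULL, 3); (NULL, 3); (NULL, 3); (NULL, 3); (NULL, 7); (NULL, NULL)

RIGHT JOIN keeps every row from `logins`; unmatched rows get NULL for `users`'s columns.
Matching on u.uid = l.uid. A NULL in a compared column never satisfies the condition.
Matched pairs: 0; unmatched l rows kept: 7.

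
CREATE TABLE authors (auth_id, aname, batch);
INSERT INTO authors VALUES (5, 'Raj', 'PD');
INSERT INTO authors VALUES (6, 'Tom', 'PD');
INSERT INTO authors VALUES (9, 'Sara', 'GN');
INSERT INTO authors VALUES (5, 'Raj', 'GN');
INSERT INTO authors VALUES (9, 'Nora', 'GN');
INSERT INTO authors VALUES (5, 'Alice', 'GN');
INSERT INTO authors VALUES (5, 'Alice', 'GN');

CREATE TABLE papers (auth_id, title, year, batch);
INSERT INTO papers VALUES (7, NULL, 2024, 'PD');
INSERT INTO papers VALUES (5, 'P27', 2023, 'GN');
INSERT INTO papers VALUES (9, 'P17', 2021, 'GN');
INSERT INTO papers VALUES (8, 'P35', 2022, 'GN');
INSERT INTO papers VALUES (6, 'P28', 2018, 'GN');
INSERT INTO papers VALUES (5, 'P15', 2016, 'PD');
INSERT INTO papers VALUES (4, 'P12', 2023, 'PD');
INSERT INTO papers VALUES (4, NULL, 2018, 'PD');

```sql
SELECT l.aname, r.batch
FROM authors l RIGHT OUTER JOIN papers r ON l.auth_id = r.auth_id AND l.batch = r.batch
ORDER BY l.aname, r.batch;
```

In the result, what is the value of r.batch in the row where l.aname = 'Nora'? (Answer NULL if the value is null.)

RIGHT JOIN keeps every row from `papers`; unmatched rows get NULL for `authors`'s columns.
Matching on l.auth_id = r.auth_id AND l.batch = r.batch.
- l[0] auth_id=5, batch=PD → 1 match(es) in r → 1 row(s).
- l[1] auth_id=6, batch=PD → no match.
- l[2] auth_id=9, batch=GN → 1 match(es) in r → 1 row(s).
- l[3] auth_id=5, batch=GN → 1 match(es) in r → 1 row(s).
- l[4] auth_id=9, batch=GN → 1 match(es) in r → 1 row(s).
- l[5] auth_id=5, batch=GN → 1 match(es) in r → 1 row(s).
- l[6] auth_id=5, batch=GN → 1 match(es) in r → 1 row(s).
- plus 5 unmatched r row(s), each kept with NULL l columns.

GN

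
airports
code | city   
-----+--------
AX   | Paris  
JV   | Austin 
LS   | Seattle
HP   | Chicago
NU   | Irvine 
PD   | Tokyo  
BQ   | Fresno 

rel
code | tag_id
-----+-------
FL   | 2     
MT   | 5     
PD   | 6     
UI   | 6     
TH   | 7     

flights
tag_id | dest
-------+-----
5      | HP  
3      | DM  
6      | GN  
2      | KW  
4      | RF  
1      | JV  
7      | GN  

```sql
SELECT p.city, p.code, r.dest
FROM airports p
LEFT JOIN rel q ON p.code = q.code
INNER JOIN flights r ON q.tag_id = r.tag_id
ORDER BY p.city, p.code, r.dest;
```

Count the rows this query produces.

1

Evaluate left to right. First `airports p LEFT JOIN rel q` on code: 7 row(s).
Then INNER JOIN `flights r` on tag_id: keep only rows whose q.tag_id appears in r.
Result: 1 row(s).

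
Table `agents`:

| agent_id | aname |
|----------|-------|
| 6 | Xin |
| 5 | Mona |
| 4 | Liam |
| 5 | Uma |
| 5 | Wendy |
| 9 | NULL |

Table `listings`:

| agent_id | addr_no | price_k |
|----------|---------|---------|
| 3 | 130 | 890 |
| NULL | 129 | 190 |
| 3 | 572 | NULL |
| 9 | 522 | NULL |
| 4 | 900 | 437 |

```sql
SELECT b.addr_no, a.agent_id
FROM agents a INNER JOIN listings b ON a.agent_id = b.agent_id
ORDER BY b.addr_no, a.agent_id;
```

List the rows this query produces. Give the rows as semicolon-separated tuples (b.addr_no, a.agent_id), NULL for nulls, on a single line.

INNER JOIN keeps only pairs where the ON condition holds.
Matching on a.agent_id = b.agent_id. A NULL in a compared column never satisfies the condition.
Matched pairs: 2.

(522, 9); (900, 4)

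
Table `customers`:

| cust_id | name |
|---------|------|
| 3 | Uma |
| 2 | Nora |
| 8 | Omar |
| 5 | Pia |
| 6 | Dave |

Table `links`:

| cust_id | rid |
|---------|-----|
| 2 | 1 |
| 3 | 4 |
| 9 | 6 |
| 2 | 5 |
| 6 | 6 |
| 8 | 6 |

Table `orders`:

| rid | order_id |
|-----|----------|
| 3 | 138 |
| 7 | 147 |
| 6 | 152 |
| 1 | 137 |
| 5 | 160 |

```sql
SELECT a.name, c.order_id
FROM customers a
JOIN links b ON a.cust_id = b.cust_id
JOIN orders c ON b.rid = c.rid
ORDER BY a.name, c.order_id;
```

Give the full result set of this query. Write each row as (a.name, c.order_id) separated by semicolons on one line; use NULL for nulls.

Step 1 — a INNER JOIN b on cust_id → 5 row(s).
Then INNER JOIN `orders c` on rid: keep only rows whose b.rid appears in c.

(Dave, 152); (Nora, 137); (Nora, 160); (Omar, 152)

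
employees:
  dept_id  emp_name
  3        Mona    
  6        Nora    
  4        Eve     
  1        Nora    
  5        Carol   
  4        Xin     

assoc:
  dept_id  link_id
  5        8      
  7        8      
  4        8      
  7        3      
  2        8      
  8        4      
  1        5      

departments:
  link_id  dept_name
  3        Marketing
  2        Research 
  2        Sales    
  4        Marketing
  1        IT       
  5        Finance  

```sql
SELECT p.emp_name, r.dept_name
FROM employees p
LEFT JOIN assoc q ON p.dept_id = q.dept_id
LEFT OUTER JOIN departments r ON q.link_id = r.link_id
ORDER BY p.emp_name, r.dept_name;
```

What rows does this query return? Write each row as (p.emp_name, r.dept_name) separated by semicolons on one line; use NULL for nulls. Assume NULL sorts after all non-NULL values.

Evaluate left to right. First `employees p LEFT JOIN assoc q` on dept_id: 6 row(s).
Then LEFT JOIN `departments r` on link_id: each of those 6 rows is kept; rows whose q.link_id has no match in r get NULL for r's columns.

(Carol, NULL); (Eve, NULL); (Mona, NULL); (Nora, Finance); (Nora, NULL); (Xin, NULL)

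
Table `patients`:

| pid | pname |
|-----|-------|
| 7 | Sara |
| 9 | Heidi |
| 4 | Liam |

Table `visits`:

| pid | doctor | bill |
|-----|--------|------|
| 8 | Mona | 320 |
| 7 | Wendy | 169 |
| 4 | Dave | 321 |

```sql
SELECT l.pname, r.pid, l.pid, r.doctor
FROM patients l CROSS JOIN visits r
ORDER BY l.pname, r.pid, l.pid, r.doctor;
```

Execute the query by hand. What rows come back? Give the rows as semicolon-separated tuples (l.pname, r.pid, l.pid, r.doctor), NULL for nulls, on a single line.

(Heidi, 4, 9, Dave); (Heidi, 7, 9, Wendy); (Heidi, 8, 9, Mona); (Liam, 4, 4, Dave); (Liam, 7, 4, Wendy); (Liam, 8, 4, Mona); (Sara, 4, 7, Dave); (Sara, 7, 7, Wendy); (Sara, 8, 7, Mona)

CROSS JOIN pairs every row of `patients` with every row of `visits`: 3 × 3 = 9 rows.
After projecting and ordering:
l.pname | r.pid | l.pid | r.doctor
Heidi | 4 | 9 | Dave
Heidi | 7 | 9 | Wendy
Heidi | 8 | 9 | Mona
Liam | 4 | 4 | Dave
Liam | 7 | 4 | Wendy
Liam | 8 | 4 | Mona
Sara | 4 | 7 | Dave
Sara | 7 | 7 | Wendy
Sara | 8 | 7 | Mona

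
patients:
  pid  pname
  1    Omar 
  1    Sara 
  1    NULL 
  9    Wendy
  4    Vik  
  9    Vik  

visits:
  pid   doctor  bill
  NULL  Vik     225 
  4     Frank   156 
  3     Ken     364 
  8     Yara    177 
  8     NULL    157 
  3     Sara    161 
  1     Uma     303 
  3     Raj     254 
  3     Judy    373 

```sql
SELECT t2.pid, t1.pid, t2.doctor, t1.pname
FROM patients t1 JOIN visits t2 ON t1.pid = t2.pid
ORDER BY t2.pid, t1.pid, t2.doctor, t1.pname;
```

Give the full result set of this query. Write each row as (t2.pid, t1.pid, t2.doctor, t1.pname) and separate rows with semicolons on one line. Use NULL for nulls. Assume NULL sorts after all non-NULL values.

INNER JOIN keeps only pairs where the ON condition holds.
Matching on t1.pid = t2.pid. A NULL in a compared column never satisfies the condition.
Matched pairs: 4.

(1, 1, Uma, Omar); (1, 1, Uma, Sara); (1, 1, Uma, NULL); (4, 4, Frank, Vik)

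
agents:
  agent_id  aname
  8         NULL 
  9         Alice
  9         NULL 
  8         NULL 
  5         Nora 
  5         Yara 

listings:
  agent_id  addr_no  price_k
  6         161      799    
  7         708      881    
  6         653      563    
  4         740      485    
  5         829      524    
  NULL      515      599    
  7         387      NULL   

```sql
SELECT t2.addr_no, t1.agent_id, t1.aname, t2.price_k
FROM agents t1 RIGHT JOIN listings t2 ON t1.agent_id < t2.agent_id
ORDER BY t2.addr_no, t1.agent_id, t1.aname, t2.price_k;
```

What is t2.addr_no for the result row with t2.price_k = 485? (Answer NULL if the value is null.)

RIGHT JOIN keeps every row from `listings`; unmatched rows get NULL for `agents`'s columns.
Matching on t1.agent_id < t2.agent_id. A NULL in a compared column never satisfies the condition.
- agent_id=8: no matching t2 row.
- agent_id=9: no matching t2 row.
- agent_id=9: no matching t2 row.
- agent_id=8: no matching t2 row.
- agent_id=5: 4 matching t2 row(s), so 4 row(s) emitted.
- agent_id=5: 4 matching t2 row(s), so 4 row(s) emitted.
- 3 row(s) from t2 found no t1 partner → padded with NULL.

740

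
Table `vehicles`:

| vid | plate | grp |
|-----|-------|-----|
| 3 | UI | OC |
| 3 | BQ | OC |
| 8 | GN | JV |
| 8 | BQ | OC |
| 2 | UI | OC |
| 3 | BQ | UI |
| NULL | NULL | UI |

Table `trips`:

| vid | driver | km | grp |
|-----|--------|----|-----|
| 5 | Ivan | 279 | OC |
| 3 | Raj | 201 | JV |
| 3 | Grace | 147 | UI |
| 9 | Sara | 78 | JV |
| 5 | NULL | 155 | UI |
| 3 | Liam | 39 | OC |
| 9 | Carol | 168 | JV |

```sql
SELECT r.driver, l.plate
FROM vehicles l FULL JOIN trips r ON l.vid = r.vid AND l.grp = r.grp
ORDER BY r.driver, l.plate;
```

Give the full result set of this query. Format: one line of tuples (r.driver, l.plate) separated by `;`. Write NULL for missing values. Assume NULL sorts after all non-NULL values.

FULL OUTER JOIN keeps every row from both sides; unmatched rows get NULL for the other side's columns.
Matching on l.vid = r.vid AND l.grp = r.grp. A NULL in a compared column never satisfies the condition.
- l[0] vid=3, grp=OC → 1 match(es) in r → 1 row(s).
- l[1] vid=3, grp=OC → 1 match(es) in r → 1 row(s).
- l[2] vid=8, grp=JV → no match; kept with NULLs on the r side.
- l[3] vid=8, grp=OC → no match; kept with NULLs on the r side.
- l[4] vid=2, grp=OC → no match; kept with NULLs on the r side.
- l[5] vid=3, grp=UI → 1 match(es) in r → 1 row(s).
- l[6] vid=NULL, grp=UI → no match; kept with NULLs on the r side.
- 5 r row(s) had no l match → kept, l columns NULL.

(Carol, NULL); (Grace, BQ); (Ivan, NULL); (Liam, BQ); (Liam, UI); (Raj, NULL); (Sara, NULL); (NULL, BQ); (NULL, GN); (NULL, UI); (NULL, NULL); (NULL, NULL)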